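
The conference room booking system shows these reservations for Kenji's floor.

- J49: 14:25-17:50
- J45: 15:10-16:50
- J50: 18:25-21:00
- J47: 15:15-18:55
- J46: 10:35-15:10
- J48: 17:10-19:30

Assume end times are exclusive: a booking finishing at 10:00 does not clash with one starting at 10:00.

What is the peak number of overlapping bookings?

3

Walk through starts and ends in time order (an end at T is processed before a start at T):
10:35 start J46 → 1
14:25 start J49 → 2
15:10 end J46 → 1
15:10 start J45 → 2
15:15 start J47 → 3
16:50 end J45 → 2
17:10 start J48 → 3
17:50 end J49 → 2
18:25 start J50 → 3
18:55 end J47 → 2
19:30 end J48 → 1
21:00 end J50 → 0
Peak is 3, at 15:15 (J45, J47, J49).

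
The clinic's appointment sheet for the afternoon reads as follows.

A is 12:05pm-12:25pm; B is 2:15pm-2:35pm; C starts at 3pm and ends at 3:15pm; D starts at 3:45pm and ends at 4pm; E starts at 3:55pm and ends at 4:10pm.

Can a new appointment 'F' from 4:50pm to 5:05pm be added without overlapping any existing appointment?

Yes — the slot is free

A: ends 12:25pm at or before F starts 4:50pm → clear.
B: ends 2:35pm at or before F starts 4:50pm → clear.
C: ends 3:15pm at or before F starts 4:50pm → clear.
D: ends 4pm at or before F starts 4:50pm → clear.
E: ends 4:10pm at or before F starts 4:50pm → clear.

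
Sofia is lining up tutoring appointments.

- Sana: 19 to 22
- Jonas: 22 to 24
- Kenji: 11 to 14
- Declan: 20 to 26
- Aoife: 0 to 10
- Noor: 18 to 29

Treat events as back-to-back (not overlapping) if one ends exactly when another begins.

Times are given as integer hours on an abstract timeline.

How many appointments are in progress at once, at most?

3

Walk through starts and ends in time order (an end at T is processed before a start at T):
0 start Aoife → 1
10 end Aoife → 0
11 start Kenji → 1
14 end Kenji → 0
18 start Noor → 1
19 start Sana → 2
20 start Declan → 3
22 end Sana → 2
22 start Jonas → 3
24 end Jonas → 2
26 end Declan → 1
29 end Noor → 0
Peak is 3, at 20 (Declan, Noor, Sana).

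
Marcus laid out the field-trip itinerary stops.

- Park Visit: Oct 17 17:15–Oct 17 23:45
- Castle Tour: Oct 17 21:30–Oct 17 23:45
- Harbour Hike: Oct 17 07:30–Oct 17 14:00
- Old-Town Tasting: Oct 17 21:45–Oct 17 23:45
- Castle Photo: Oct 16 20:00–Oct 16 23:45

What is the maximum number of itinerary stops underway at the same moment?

Sweep the timeline, counting +1 at each start and −1 at each end (ends before starts at a tie):
Oct 16 20:00 start Castle Photo → 1
Oct 16 23:45 end Castle Photo → 0
Oct 17 07:30 start Harbour Hike → 1
Oct 17 14:00 end Harbour Hike → 0
Oct 17 17:15 start Park Visit → 1
Oct 17 21:30 start Castle Tour → 2
Oct 17 21:45 start Old-Town Tasting → 3
Oct 17 23:45 end Castle Tour → 2
Oct 17 23:45 end Old-Town Tasting → 1
Oct 17 23:45 end Park Visit → 0
Peak is 3, at Oct 17 21:45 (Castle Tour, Old-Town Tasting, Park Visit).

3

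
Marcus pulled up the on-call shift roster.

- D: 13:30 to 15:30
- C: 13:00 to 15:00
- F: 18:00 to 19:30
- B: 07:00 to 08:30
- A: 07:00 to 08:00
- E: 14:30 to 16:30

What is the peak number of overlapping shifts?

3

Sweep the timeline, counting +1 at each start and −1 at each end (ends before starts at a tie):
07:00 start A → 1
07:00 start B → 2
08:00 end A → 1
08:30 end B → 0
13:00 start C → 1
13:30 start D → 2
14:30 start E → 3
15:00 end C → 2
15:30 end D → 1
16:30 end E → 0
18:00 start F → 1
19:30 end F → 0
Peak is 3, at 14:30 (C, D, E).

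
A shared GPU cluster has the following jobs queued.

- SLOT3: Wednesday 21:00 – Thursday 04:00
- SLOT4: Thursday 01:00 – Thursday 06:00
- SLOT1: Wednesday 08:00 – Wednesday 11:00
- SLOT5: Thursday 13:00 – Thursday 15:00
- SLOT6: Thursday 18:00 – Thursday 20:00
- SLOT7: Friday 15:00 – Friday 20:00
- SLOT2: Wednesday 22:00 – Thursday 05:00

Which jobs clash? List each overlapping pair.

SLOT2 & SLOT3, SLOT2 & SLOT4, SLOT3 & SLOT4

Sorted by start: SLOT1, SLOT3, SLOT2, SLOT4, SLOT5, SLOT6, SLOT7.
SLOT3 starts after SLOT1 ends; SLOT1 is clear from here.
SLOT2 starts before SLOT3 ends → SLOT3 and SLOT2 overlap.
SLOT4 starts before SLOT3 ends → SLOT3 and SLOT4 overlap.
SLOT5 starts after SLOT3 ends; SLOT3 is clear from here.
SLOT4 starts before SLOT2 ends → SLOT2 and SLOT4 overlap.
SLOT5 starts after SLOT2 ends; SLOT2 is clear from here.
SLOT5 starts after SLOT4 ends; SLOT4 is clear from here.
SLOT6 starts after SLOT5 ends; SLOT5 is clear from here.
SLOT7 starts after SLOT6 ends.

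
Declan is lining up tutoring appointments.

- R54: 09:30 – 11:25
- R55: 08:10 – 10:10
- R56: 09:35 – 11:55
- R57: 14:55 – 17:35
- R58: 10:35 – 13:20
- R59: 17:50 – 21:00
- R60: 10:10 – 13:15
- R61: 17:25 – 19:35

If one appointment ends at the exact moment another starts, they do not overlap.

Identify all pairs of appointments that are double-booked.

R54 & R55, R54 & R56, R54 & R58, R54 & R60, R55 & R56, R56 & R58, R56 & R60, R57 & R61, R58 & R60, R59 & R61

Sorted by start: R55, R54, R56, R60, R58, R57, R61, R59.
R54 starts before R55 ends → R55 and R54 overlap.
R56 starts before R55 ends → R55 and R56 overlap.
R60 starts exactly when R55 ends (back-to-back, no overlap), so nothing later overlaps R55 either.
R56 starts before R54 ends → R54 and R56 overlap.
R60 starts before R54 ends → R54 and R60 overlap.
R58 starts before R54 ends → R54 and R58 overlap.
R57 starts after R54 ends, so nothing later overlaps R54 either.
R60 starts before R56 ends → R56 and R60 overlap.
R58 starts before R56 ends → R56 and R58 overlap.
R57 starts after R56 ends, so nothing later overlaps R56 either.
R58 starts before R60 ends → R60 and R58 overlap.
R57 starts after R60 ends, so nothing later overlaps R60 either.
R57 starts after R58 ends, so nothing later overlaps R58 either.
R61 starts before R57 ends → R57 and R61 overlap.
R59 starts after R57 ends.
R59 starts before R61 ends → R61 and R59 overlap.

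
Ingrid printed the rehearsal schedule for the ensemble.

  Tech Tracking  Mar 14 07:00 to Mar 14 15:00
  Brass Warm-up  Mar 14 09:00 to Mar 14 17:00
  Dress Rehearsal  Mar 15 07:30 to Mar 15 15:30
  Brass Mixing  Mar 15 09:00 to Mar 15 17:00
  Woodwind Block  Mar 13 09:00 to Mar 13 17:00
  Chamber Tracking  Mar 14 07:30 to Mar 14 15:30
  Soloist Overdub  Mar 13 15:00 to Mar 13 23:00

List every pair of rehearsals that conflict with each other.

Brass Mixing & Dress Rehearsal, Brass Warm-up & Chamber Tracking, Brass Warm-up & Tech Tracking, Chamber Tracking & Tech Tracking, Soloist Overdub & Woodwind Block

Check each pair: they overlap iff neither finishes before the other starts.
Sorted by start: Woodwind Block, Soloist Overdub, Tech Tracking, Chamber Tracking, Brass Warm-up, Dress Rehearsal, Brass Mixing.
Soloist Overdub starts before Woodwind Block ends → Woodwind Block and Soloist Overdub overlap.
Tech Tracking starts after Woodwind Block ends; Woodwind Block is clear from here.
Tech Tracking starts after Soloist Overdub ends; Soloist Overdub is clear from here.
Chamber Tracking starts before Tech Tracking ends → Tech Tracking and Chamber Tracking overlap.
Brass Warm-up starts before Tech Tracking ends → Tech Tracking and Brass Warm-up overlap.
Dress Rehearsal starts after Tech Tracking ends; Tech Tracking is clear from here.
Brass Warm-up starts before Chamber Tracking ends → Chamber Tracking and Brass Warm-up overlap.
Dress Rehearsal starts after Chamber Tracking ends; Chamber Tracking is clear from here.
Dress Rehearsal starts after Brass Warm-up ends; Brass Warm-up is clear from here.
Brass Mixing starts before Dress Rehearsal ends → Dress Rehearsal and Brass Mixing overlap.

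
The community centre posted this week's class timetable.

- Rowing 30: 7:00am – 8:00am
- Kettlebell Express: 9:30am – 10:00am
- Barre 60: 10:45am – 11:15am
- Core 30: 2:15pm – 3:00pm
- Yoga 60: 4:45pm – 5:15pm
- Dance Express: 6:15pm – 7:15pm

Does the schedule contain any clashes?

Check each pair: they overlap iff neither finishes before the other starts.
Sorted by start: Rowing 30, Kettlebell Express, Barre 60, Core 30, Yoga 60, Dance Express.
Kettlebell Express starts after Rowing 30 ends, so nothing later overlaps Rowing 30 either.
Barre 60 starts after Kettlebell Express ends, so nothing later overlaps Kettlebell Express either.
Core 30 starts after Barre 60 ends, so nothing later overlaps Barre 60 either.
Yoga 60 starts after Core 30 ends, so nothing later overlaps Core 30 either.
Dance Express starts after Yoga 60 ends.
Every pair is clear; the schedule has no overlaps.

No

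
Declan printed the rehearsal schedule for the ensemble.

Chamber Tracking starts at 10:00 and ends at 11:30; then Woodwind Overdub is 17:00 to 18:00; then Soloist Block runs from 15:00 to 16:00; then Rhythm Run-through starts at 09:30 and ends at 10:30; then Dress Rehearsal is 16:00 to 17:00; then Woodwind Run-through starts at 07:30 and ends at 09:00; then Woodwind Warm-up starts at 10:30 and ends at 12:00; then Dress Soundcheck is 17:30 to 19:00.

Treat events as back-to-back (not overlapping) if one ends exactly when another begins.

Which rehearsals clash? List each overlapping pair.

Sorted by start: Woodwind Run-through, Rhythm Run-through, Chamber Tracking, Woodwind Warm-up, Soloist Block, Dress Rehearsal, Woodwind Overdub, Dress Soundcheck.
Rhythm Run-through starts after Woodwind Run-through ends, so nothing later overlaps Woodwind Run-through either.
Chamber Tracking starts before Rhythm Run-through ends → Rhythm Run-through and Chamber Tracking overlap.
Woodwind Warm-up starts exactly when Rhythm Run-through ends (back-to-back, no overlap), so nothing later overlaps Rhythm Run-through either.
Woodwind Warm-up starts before Chamber Tracking ends → Chamber Tracking and Woodwind Warm-up overlap.
Soloist Block starts after Chamber Tracking ends, so nothing later overlaps Chamber Tracking either.
Soloist Block starts after Woodwind Warm-up ends, so nothing later overlaps Woodwind Warm-up either.
Dress Rehearsal starts exactly when Soloist Block ends (back-to-back, no overlap), so nothing later overlaps Soloist Block either.
Woodwind Overdub starts exactly when Dress Rehearsal ends (back-to-back, no overlap), so nothing later overlaps Dress Rehearsal either.
Dress Soundcheck starts before Woodwind Overdub ends → Woodwind Overdub and Dress Soundcheck overlap.

Chamber Tracking & Rhythm Run-through, Chamber Tracking & Woodwind Warm-up, Dress Soundcheck & Woodwind Overdub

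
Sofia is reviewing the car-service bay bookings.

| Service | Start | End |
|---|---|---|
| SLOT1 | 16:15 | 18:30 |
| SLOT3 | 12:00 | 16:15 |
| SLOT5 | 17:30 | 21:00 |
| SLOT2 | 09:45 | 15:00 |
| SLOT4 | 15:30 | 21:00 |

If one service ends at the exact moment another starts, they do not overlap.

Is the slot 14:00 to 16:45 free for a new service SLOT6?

No — it overlaps SLOT1, SLOT2, SLOT3, SLOT4

SLOT2: starts 09:45 before SLOT6 ends 16:45, and ends 15:00 after SLOT6 starts 14:00 → overlap.
SLOT3: starts 12:00 before SLOT6 ends 16:45, and ends 16:15 after SLOT6 starts 14:00 → overlap.
SLOT4: starts 15:30 before SLOT6 ends 16:45, and ends 21:00 after SLOT6 starts 14:00 → overlap.
SLOT1: starts 16:15 before SLOT6 ends 16:45, and ends 18:30 after SLOT6 starts 14:00 → overlap.
SLOT5: starts 17:30 at or after SLOT6 ends 16:45 → clear.
SLOT6 overlaps SLOT1, SLOT2, SLOT3, SLOT4.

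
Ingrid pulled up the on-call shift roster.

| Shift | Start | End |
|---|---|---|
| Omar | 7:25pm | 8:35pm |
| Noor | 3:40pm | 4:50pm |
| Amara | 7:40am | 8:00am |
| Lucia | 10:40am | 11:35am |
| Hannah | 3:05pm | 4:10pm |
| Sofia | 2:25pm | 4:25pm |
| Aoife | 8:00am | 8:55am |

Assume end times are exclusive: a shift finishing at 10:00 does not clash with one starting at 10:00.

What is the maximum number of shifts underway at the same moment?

Sweep the timeline, counting +1 at each start and −1 at each end (ends before starts at a tie):
7:40am start Amara → 1
8:00am end Amara → 0
8:00am start Aoife → 1
8:55am end Aoife → 0
10:40am start Lucia → 1
11:35am end Lucia → 0
2:25pm start Sofia → 1
3:05pm start Hannah → 2
3:40pm start Noor → 3
4:10pm end Hannah → 2
4:25pm end Sofia → 1
4:50pm end Noor → 0
7:25pm start Omar → 1
8:35pm end Omar → 0
Peak is 3, at 3:40pm (Hannah, Noor, Sofia).

3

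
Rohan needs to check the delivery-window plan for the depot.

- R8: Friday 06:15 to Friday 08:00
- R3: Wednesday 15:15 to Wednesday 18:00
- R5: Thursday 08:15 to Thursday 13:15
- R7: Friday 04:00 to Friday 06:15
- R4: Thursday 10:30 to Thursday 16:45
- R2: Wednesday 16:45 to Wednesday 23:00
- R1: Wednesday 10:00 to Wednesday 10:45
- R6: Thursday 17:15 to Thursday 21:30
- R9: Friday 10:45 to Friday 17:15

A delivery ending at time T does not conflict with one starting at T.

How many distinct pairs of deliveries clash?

2

Sorted by start: R1, R3, R2, R5, R4, R6, R7, R8, R9.
R3 starts after R1 ends — done with R1.
R2 starts before R3 ends → R3 and R2 overlap.
R5 starts after R3 ends — done with R3.
R5 starts after R2 ends — done with R2.
R4 starts before R5 ends → R5 and R4 overlap.
R6 starts after R5 ends — done with R5.
R6 starts after R4 ends — done with R4.
R7 starts after R6 ends — done with R6.
R8 starts exactly when R7 ends (back-to-back, no overlap) — done with R7.
R9 starts after R8 ends.
Overlapping pairs: R2 & R3, R4 & R5 — 2 in total.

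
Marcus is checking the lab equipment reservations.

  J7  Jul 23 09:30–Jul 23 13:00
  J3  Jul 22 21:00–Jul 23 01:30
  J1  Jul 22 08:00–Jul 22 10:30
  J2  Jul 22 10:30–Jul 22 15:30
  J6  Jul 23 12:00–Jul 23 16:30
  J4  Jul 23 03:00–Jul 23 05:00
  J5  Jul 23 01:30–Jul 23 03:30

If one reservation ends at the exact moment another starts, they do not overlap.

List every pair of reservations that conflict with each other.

J4 & J5, J6 & J7

Check each pair: they overlap iff neither finishes before the other starts.
Sorted by start: J1, J2, J3, J5, J4, J7, J6.
J2 starts exactly when J1 ends (back-to-back, no overlap); J1 is clear from here.
J3 starts after J2 ends; J2 is clear from here.
J5 starts exactly when J3 ends (back-to-back, no overlap); J3 is clear from here.
J4 starts before J5 ends → J5 and J4 overlap.
J7 starts after J5 ends; J5 is clear from here.
J7 starts after J4 ends; J4 is clear from here.
J6 starts before J7 ends → J7 and J6 overlap.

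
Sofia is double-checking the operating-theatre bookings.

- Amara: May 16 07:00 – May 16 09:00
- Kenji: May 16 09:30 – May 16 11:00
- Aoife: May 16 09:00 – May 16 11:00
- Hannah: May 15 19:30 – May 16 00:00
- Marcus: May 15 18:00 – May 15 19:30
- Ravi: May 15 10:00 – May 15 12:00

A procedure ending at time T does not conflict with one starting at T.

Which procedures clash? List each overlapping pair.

Two intervals overlap when each starts before the other ends.
Sorted by start: Ravi, Marcus, Hannah, Amara, Aoife, Kenji.
Marcus starts after Ravi ends — done with Ravi.
Hannah starts exactly when Marcus ends (back-to-back, no overlap) — done with Marcus.
Amara starts after Hannah ends — done with Hannah.
Aoife starts exactly when Amara ends (back-to-back, no overlap) — done with Amara.
Kenji starts before Aoife ends → Aoife and Kenji overlap.

Aoife & Kenji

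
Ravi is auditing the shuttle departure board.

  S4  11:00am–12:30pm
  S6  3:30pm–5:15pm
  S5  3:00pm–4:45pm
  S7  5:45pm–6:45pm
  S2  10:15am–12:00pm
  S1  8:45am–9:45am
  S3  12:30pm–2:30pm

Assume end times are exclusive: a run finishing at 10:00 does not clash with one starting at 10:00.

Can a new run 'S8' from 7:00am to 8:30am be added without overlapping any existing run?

S1: starts 8:45am at or after S8 ends 8:30am → clear.
S2: starts 10:15am at or after S8 ends 8:30am → clear.
S4: starts 11:00am at or after S8 ends 8:30am → clear.
S3: starts 12:30pm at or after S8 ends 8:30am → clear.
S5: starts 3:00pm at or after S8 ends 8:30am → clear.
S6: starts 3:30pm at or after S8 ends 8:30am → clear.
S7: starts 5:45pm at or after S8 ends 8:30am → clear.

Yes — the slot is free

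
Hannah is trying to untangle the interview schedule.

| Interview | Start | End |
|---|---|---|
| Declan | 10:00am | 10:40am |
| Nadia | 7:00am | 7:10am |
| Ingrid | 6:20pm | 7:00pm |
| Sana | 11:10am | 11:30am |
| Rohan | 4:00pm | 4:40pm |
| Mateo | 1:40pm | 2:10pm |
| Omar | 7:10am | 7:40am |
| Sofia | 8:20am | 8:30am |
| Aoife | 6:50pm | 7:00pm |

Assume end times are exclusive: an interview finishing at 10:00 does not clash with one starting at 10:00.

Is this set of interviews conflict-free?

No

Sorted by start: Nadia, Omar, Sofia, Declan, Sana, Mateo, Rohan, Ingrid, Aoife.
Omar starts exactly when Nadia ends (back-to-back, no overlap), so nothing later overlaps Nadia either.
Sofia starts after Omar ends, so nothing later overlaps Omar either.
Declan starts after Sofia ends, so nothing later overlaps Sofia either.
Sana starts after Declan ends, so nothing later overlaps Declan either.
Mateo starts after Sana ends, so nothing later overlaps Sana either.
Rohan starts after Mateo ends, so nothing later overlaps Mateo either.
Ingrid starts after Rohan ends, so nothing later overlaps Rohan either.
Aoife starts before Ingrid ends → Ingrid and Aoife overlap.
That's a conflict, so the schedule is not conflict-free.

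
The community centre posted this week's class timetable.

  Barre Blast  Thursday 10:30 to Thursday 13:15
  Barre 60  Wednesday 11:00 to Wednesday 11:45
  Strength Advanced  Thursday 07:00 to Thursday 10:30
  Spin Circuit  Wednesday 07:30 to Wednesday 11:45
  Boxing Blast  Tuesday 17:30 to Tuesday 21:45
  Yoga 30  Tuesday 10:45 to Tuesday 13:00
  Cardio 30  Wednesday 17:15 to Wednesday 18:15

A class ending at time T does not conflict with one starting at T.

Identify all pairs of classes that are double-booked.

Sorted by start: Yoga 30, Boxing Blast, Spin Circuit, Barre 60, Cardio 30, Strength Advanced, Barre Blast.
Boxing Blast starts after Yoga 30 ends; Yoga 30 is clear from here.
Spin Circuit starts after Boxing Blast ends; Boxing Blast is clear from here.
Barre 60 starts before Spin Circuit ends → Spin Circuit and Barre 60 overlap.
Cardio 30 starts after Spin Circuit ends; Spin Circuit is clear from here.
Cardio 30 starts after Barre 60 ends; Barre 60 is clear from here.
Strength Advanced starts after Cardio 30 ends; Cardio 30 is clear from here.
Barre Blast starts exactly when Strength Advanced ends (back-to-back, no overlap).

Barre 60 & Spin Circuit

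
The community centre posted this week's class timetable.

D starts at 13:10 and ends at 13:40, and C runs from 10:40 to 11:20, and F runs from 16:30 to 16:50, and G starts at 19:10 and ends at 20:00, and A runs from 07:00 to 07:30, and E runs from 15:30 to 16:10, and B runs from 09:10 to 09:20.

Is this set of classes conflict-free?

Sorted by start: A, B, C, D, E, F, G.
B starts after A ends — done with A.
C starts after B ends — done with B.
D starts after C ends — done with C.
E starts after D ends — done with D.
F starts after E ends — done with E.
G starts after F ends.
Every pair is clear; the schedule has no overlaps.

Yes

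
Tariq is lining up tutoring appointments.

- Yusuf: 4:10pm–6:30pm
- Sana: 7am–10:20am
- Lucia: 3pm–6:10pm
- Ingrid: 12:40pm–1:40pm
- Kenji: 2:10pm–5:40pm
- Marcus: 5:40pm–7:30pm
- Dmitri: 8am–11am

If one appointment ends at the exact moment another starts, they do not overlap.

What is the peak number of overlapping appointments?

3

Sort all start/end points and keep a running count:
7am start Sana → 1
8am start Dmitri → 2
10:20am end Sana → 1
11am end Dmitri → 0
12:40pm start Ingrid → 1
1:40pm end Ingrid → 0
2:10pm start Kenji → 1
3pm start Lucia → 2
4:10pm start Yusuf → 3
5:40pm end Kenji → 2
5:40pm start Marcus → 3
6:10pm end Lucia → 2
6:30pm end Yusuf → 1
7:30pm end Marcus → 0
Peak is 3, at 4:10pm (Kenji, Lucia, Yusuf).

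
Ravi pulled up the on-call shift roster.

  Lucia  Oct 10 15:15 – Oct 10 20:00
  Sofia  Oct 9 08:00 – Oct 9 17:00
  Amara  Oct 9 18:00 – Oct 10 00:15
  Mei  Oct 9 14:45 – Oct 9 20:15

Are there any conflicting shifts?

Yes

Sorted by start: Sofia, Mei, Amara, Lucia.
Mei starts before Sofia ends → Sofia and Mei overlap.
That's a conflict, so the schedule is not conflict-free.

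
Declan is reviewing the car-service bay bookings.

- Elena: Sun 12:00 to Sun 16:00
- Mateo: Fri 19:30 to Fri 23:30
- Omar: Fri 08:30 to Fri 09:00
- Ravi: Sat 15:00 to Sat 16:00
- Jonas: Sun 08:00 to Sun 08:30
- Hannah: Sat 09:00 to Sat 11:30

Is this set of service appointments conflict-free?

Yes

Sorted by start: Omar, Mateo, Hannah, Ravi, Jonas, Elena.
Mateo starts after Omar ends — done with Omar.
Hannah starts after Mateo ends — done with Mateo.
Ravi starts after Hannah ends — done with Hannah.
Jonas starts after Ravi ends — done with Ravi.
Elena starts after Jonas ends.
Every pair is clear; the schedule has no overlaps.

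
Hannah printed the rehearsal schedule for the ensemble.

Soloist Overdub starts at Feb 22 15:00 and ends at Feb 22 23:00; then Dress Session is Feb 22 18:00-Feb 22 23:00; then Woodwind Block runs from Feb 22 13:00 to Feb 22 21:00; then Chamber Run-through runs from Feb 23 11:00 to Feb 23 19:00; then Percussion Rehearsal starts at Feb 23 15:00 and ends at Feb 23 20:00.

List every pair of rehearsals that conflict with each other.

Sorted by start: Woodwind Block, Soloist Overdub, Dress Session, Chamber Run-through, Percussion Rehearsal.
Soloist Overdub starts before Woodwind Block ends → Woodwind Block and Soloist Overdub overlap.
Dress Session starts before Woodwind Block ends → Woodwind Block and Dress Session overlap.
Chamber Run-through starts after Woodwind Block ends, so Woodwind Block has no further overlaps.
Dress Session starts before Soloist Overdub ends → Soloist Overdub and Dress Session overlap.
Chamber Run-through starts after Soloist Overdub ends, so Soloist Overdub has no further overlaps.
Chamber Run-through starts after Dress Session ends, so Dress Session has no further overlaps.
Percussion Rehearsal starts before Chamber Run-through ends → Chamber Run-through and Percussion Rehearsal overlap.

Chamber Run-through & Percussion Rehearsal, Dress Session & Soloist Overdub, Dress Session & Woodwind Block, Soloist Overdub & Woodwind Block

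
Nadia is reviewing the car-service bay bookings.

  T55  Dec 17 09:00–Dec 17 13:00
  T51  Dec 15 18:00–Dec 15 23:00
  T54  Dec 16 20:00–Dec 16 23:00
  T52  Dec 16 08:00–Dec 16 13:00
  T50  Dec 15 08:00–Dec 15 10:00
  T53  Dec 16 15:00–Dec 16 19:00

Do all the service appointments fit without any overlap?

Sorted by start: T50, T51, T52, T53, T54, T55.
T51 starts after T50 ends, so T50 has no further overlaps.
T52 starts after T51 ends, so T51 has no further overlaps.
T53 starts after T52 ends, so T52 has no further overlaps.
T54 starts after T53 ends, so T53 has no further overlaps.
T55 starts after T54 ends.
Every pair is clear; the schedule has no overlaps.

Yes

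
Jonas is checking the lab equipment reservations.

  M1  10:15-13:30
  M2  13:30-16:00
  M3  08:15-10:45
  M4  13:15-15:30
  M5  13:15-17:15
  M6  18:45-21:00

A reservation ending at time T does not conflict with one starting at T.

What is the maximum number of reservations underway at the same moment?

Sweep the timeline, counting +1 at each start and −1 at each end (ends before starts at a tie):
08:15 start M3 → 1
10:15 start M1 → 2
10:45 end M3 → 1
13:15 start M4 → 2
13:15 start M5 → 3
13:30 end M1 → 2
13:30 start M2 → 3
15:30 end M4 → 2
16:00 end M2 → 1
17:15 end M5 → 0
18:45 start M6 → 1
21:00 end M6 → 0
Peak is 3, at 13:15 (M1, M4, M5).

3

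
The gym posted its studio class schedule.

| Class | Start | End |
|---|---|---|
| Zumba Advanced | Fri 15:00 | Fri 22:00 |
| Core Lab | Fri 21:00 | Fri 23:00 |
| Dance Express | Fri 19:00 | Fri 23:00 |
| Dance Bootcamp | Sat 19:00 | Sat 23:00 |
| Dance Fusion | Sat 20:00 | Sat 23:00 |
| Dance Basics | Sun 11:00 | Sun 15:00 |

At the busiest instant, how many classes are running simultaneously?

3

Walk through starts and ends in time order (an end at T is processed before a start at T):
Fri 15:00 start Zumba Advanced → 1
Fri 19:00 start Dance Express → 2
Fri 21:00 start Core Lab → 3
Fri 22:00 end Zumba Advanced → 2
Fri 23:00 end Core Lab → 1
Fri 23:00 end Dance Express → 0
Sat 19:00 start Dance Bootcamp → 1
Sat 20:00 start Dance Fusion → 2
Sat 23:00 end Dance Bootcamp → 1
Sat 23:00 end Dance Fusion → 0
Sun 11:00 start Dance Basics → 1
Sun 15:00 end Dance Basics → 0
Peak is 3, at Fri 21:00 (Core Lab, Dance Express, Zumba Advanced).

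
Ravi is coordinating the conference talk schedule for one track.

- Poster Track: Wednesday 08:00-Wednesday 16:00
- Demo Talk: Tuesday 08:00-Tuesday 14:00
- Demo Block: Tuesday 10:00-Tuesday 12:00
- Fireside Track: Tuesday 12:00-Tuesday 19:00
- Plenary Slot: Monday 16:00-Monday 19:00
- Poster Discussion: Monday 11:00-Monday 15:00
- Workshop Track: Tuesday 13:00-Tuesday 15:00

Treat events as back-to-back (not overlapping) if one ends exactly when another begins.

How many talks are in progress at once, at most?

3

Sort all start/end points and keep a running count:
Monday 11:00 start Poster Discussion → 1
Monday 15:00 end Poster Discussion → 0
Monday 16:00 start Plenary Slot → 1
Monday 19:00 end Plenary Slot → 0
Tuesday 08:00 start Demo Talk → 1
Tuesday 10:00 start Demo Block → 2
Tuesday 12:00 end Demo Block → 1
Tuesday 12:00 start Fireside Track → 2
Tuesday 13:00 start Workshop Track → 3
Tuesday 14:00 end Demo Talk → 2
Tuesday 15:00 end Workshop Track → 1
Tuesday 19:00 end Fireside Track → 0
Wednesday 08:00 start Poster Track → 1
Wednesday 16:00 end Poster Track → 0
Peak is 3, at Tuesday 13:00 (Demo Talk, Fireside Track, Workshop Track).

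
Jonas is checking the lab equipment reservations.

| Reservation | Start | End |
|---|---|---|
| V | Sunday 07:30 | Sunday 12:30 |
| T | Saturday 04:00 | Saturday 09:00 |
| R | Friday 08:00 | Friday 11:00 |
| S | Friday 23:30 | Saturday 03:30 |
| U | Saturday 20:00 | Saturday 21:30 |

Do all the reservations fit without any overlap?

Yes

Sorted by start: R, S, T, U, V.
S starts after R ends; R is clear from here.
T starts after S ends; S is clear from here.
U starts after T ends; T is clear from here.
V starts after U ends.
Every pair is clear; the schedule has no overlaps.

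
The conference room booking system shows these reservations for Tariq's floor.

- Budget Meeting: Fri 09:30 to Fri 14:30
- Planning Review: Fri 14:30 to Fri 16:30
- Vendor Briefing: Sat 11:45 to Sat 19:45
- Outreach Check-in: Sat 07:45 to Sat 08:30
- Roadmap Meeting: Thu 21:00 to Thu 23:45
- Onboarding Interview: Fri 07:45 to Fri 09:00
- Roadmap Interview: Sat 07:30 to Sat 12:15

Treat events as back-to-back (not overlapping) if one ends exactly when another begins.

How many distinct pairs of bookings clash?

2

Sorted by start: Roadmap Meeting, Onboarding Interview, Budget Meeting, Planning Review, Roadmap Interview, Outreach Check-in, Vendor Briefing.
Onboarding Interview starts after Roadmap Meeting ends — done with Roadmap Meeting.
Budget Meeting starts after Onboarding Interview ends — done with Onboarding Interview.
Planning Review starts exactly when Budget Meeting ends (back-to-back, no overlap) — done with Budget Meeting.
Roadmap Interview starts after Planning Review ends — done with Planning Review.
Outreach Check-in starts before Roadmap Interview ends → Roadmap Interview and Outreach Check-in overlap.
Vendor Briefing starts before Roadmap Interview ends → Roadmap Interview and Vendor Briefing overlap.
Vendor Briefing starts after Outreach Check-in ends.
Overlapping pairs: Outreach Check-in & Roadmap Interview, Roadmap Interview & Vendor Briefing — 2 in total.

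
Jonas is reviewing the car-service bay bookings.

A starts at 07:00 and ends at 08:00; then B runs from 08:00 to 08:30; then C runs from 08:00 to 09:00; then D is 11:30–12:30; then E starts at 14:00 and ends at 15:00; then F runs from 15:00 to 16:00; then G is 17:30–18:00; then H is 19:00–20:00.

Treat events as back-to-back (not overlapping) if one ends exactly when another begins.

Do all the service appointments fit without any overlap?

Sorted by start: A, B, C, D, E, F, G, H.
B starts exactly when A ends (back-to-back, no overlap) — done with A.
C starts before B ends → B and C overlap.
That's a conflict, so the schedule is not conflict-free.

No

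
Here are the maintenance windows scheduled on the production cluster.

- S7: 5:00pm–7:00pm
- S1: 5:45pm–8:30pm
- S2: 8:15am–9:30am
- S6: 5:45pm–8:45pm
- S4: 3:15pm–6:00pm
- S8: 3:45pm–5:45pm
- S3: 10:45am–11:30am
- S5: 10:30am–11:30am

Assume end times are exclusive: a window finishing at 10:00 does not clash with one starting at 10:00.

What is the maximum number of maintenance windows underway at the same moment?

Sweep the timeline, counting +1 at each start and −1 at each end (ends before starts at a tie):
8:15am start S2 → 1
9:30am end S2 → 0
10:30am start S5 → 1
10:45am start S3 → 2
11:30am end S3 → 1
11:30am end S5 → 0
3:15pm start S4 → 1
3:45pm start S8 → 2
5:00pm start S7 → 3
5:45pm end S8 → 2
5:45pm start S1 → 3
5:45pm start S6 → 4
6:00pm end S4 → 3
7:00pm end S7 → 2
8:30pm end S1 → 1
8:45pm end S6 → 0
Peak is 4, at 5:45pm (S1, S4, S6, S7).

4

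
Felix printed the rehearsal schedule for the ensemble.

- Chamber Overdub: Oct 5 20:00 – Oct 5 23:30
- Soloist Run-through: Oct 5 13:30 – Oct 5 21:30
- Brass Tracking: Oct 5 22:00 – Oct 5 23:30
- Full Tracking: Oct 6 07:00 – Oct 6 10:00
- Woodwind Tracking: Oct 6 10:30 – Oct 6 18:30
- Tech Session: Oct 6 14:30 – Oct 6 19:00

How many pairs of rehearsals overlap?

Sorted by start: Soloist Run-through, Chamber Overdub, Brass Tracking, Full Tracking, Woodwind Tracking, Tech Session.
Chamber Overdub starts before Soloist Run-through ends → Soloist Run-through and Chamber Overdub overlap.
Brass Tracking starts after Soloist Run-through ends, so nothing later overlaps Soloist Run-through either.
Brass Tracking starts before Chamber Overdub ends → Chamber Overdub and Brass Tracking overlap.
Full Tracking starts after Chamber Overdub ends, so nothing later overlaps Chamber Overdub either.
Full Tracking starts after Brass Tracking ends, so nothing later overlaps Brass Tracking either.
Woodwind Tracking starts after Full Tracking ends, so nothing later overlaps Full Tracking either.
Tech Session starts before Woodwind Tracking ends → Woodwind Tracking and Tech Session overlap.
Overlapping pairs: Brass Tracking & Chamber Overdub, Chamber Overdub & Soloist Run-through, Tech Session & Woodwind Tracking — 3 in total.

3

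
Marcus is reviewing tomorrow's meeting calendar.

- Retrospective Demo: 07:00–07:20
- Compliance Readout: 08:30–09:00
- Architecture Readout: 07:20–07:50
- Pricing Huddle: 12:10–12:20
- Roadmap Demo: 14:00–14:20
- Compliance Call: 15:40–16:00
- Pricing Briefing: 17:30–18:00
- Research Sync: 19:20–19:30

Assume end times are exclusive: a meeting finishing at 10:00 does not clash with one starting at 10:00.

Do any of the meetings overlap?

Sorted by start: Retrospective Demo, Architecture Readout, Compliance Readout, Pricing Huddle, Roadmap Demo, Compliance Call, Pricing Briefing, Research Sync.
Architecture Readout starts exactly when Retrospective Demo ends (back-to-back, no overlap), so nothing later overlaps Retrospective Demo either.
Compliance Readout starts after Architecture Readout ends, so nothing later overlaps Architecture Readout either.
Pricing Huddle starts after Compliance Readout ends, so nothing later overlaps Compliance Readout either.
Roadmap Demo starts after Pricing Huddle ends, so nothing later overlaps Pricing Huddle either.
Compliance Call starts after Roadmap Demo ends, so nothing later overlaps Roadmap Demo either.
Pricing Briefing starts after Compliance Call ends, so nothing later overlaps Compliance Call either.
Research Sync starts after Pricing Briefing ends.
Every pair is clear; the schedule has no overlaps.

No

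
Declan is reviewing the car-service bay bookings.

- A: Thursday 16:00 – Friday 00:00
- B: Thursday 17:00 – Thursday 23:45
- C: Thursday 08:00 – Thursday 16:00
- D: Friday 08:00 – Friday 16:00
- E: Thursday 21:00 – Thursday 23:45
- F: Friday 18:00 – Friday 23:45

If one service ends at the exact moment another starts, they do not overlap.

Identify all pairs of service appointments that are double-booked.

A & B, A & E, B & E

Sorted by start: C, A, B, E, D, F.
A starts exactly when C ends (back-to-back, no overlap), so C has no further overlaps.
B starts before A ends → A and B overlap.
E starts before A ends → A and E overlap.
D starts after A ends, so A has no further overlaps.
E starts before B ends → B and E overlap.
D starts after B ends, so B has no further overlaps.
D starts after E ends, so E has no further overlaps.
F starts after D ends.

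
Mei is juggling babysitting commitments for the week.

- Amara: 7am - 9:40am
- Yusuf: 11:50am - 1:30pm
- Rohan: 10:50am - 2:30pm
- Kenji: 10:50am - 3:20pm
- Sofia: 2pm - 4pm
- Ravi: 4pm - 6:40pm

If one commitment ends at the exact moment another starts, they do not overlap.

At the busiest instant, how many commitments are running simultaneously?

3

Walk through starts and ends in time order (an end at T is processed before a start at T):
7am start Amara → 1
9:40am end Amara → 0
10:50am start Kenji → 1
10:50am start Rohan → 2
11:50am start Yusuf → 3
1:30pm end Yusuf → 2
2pm start Sofia → 3
2:30pm end Rohan → 2
3:20pm end Kenji → 1
4pm end Sofia → 0
4pm start Ravi → 1
6:40pm end Ravi → 0
Peak is 3, at 11:50am (Kenji, Rohan, Yusuf).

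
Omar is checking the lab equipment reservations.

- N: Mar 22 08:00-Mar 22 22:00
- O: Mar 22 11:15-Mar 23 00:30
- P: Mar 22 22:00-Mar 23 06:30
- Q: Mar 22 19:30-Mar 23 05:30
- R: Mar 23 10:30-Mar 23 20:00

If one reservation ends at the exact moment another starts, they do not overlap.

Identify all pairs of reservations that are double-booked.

N & O, N & Q, O & P, O & Q, P & Q

Check each pair: they overlap iff neither finishes before the other starts.
Sorted by start: N, O, Q, P, R.
O starts before N ends → N and O overlap.
Q starts before N ends → N and Q overlap.
P starts exactly when N ends (back-to-back, no overlap), so nothing later overlaps N either.
Q starts before O ends → O and Q overlap.
P starts before O ends → O and P overlap.
R starts after O ends.
P starts before Q ends → Q and P overlap.
R starts after Q ends.
R starts after P ends.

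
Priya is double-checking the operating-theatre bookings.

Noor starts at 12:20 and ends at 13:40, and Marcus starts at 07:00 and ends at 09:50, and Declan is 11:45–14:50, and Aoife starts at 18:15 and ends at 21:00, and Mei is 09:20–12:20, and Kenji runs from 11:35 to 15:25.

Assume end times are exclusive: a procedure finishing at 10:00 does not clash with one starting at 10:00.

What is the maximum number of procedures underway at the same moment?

Sort all start/end points and keep a running count:
07:00 start Marcus → 1
09:20 start Mei → 2
09:50 end Marcus → 1
11:35 start Kenji → 2
11:45 start Declan → 3
12:20 end Mei → 2
12:20 start Noor → 3
13:40 end Noor → 2
14:50 end Declan → 1
15:25 end Kenji → 0
18:15 start Aoife → 1
21:00 end Aoife → 0
Peak is 3, at 11:45 (Declan, Kenji, Mei).

3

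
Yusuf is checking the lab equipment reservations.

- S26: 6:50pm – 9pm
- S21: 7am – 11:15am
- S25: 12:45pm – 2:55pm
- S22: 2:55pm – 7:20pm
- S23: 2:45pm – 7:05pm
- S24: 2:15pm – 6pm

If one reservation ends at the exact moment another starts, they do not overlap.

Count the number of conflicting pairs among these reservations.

7

Two intervals overlap when each starts before the other ends.
Sorted by start: S21, S25, S24, S23, S22, S26.
S25 starts after S21 ends — done with S21.
S24 starts before S25 ends → S25 and S24 overlap.
S23 starts before S25 ends → S25 and S23 overlap.
S22 starts exactly when S25 ends (back-to-back, no overlap) — done with S25.
S23 starts before S24 ends → S24 and S23 overlap.
S22 starts before S24 ends → S24 and S22 overlap.
S26 starts after S24 ends.
S22 starts before S23 ends → S23 and S22 overlap.
S26 starts before S23 ends → S23 and S26 overlap.
S26 starts before S22 ends → S22 and S26 overlap.
Overlapping pairs: S22 & S23, S22 & S24, S22 & S26, S23 & S24, S23 & S25, S23 & S26, S24 & S25 — 7 in total.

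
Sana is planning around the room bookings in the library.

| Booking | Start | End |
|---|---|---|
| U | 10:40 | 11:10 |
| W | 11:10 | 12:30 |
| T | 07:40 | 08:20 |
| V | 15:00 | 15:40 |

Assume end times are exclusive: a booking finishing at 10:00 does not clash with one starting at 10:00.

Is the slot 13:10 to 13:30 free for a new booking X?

T: ends 08:20 at or before X starts 13:10 → clear.
U: ends 11:10 at or before X starts 13:10 → clear.
W: ends 12:30 at or before X starts 13:10 → clear.
V: starts 15:00 at or after X ends 13:30 → clear.

Yes — the slot is free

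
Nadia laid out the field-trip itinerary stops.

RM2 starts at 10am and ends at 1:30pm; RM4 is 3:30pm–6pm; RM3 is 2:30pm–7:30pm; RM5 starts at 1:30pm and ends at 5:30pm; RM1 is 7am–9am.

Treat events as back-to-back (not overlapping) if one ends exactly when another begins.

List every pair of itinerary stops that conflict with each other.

Sorted by start: RM1, RM2, RM5, RM3, RM4.
RM2 starts after RM1 ends, so RM1 has no further overlaps.
RM5 starts exactly when RM2 ends (back-to-back, no overlap), so RM2 has no further overlaps.
RM3 starts before RM5 ends → RM5 and RM3 overlap.
RM4 starts before RM5 ends → RM5 and RM4 overlap.
RM4 starts before RM3 ends → RM3 and RM4 overlap.

RM3 & RM4, RM3 & RM5, RM4 & RM5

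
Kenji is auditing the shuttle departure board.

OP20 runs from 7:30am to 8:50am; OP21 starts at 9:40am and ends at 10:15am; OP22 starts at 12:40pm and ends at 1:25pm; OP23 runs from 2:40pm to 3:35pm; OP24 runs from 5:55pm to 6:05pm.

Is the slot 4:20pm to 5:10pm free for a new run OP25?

Yes — the slot is free

OP20: ends 8:50am at or before OP25 starts 4:20pm → clear.
OP21: ends 10:15am at or before OP25 starts 4:20pm → clear.
OP22: ends 1:25pm at or before OP25 starts 4:20pm → clear.
OP23: ends 3:35pm at or before OP25 starts 4:20pm → clear.
OP24: starts 5:55pm at or after OP25 ends 5:10pm → clear.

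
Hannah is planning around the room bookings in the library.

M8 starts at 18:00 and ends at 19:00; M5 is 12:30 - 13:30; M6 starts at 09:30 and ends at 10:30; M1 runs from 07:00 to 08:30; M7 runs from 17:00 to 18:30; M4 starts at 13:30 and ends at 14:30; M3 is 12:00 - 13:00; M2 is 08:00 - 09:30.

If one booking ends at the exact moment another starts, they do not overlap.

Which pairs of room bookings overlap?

M1 & M2, M3 & M5, M7 & M8

Check each pair: they overlap iff neither finishes before the other starts.
Sorted by start: M1, M2, M6, M3, M5, M4, M7, M8.
M2 starts before M1 ends → M1 and M2 overlap.
M6 starts after M1 ends — done with M1.
M6 starts exactly when M2 ends (back-to-back, no overlap) — done with M2.
M3 starts after M6 ends — done with M6.
M5 starts before M3 ends → M3 and M5 overlap.
M4 starts after M3 ends — done with M3.
M4 starts exactly when M5 ends (back-to-back, no overlap) — done with M5.
M7 starts after M4 ends — done with M4.
M8 starts before M7 ends → M7 and M8 overlap.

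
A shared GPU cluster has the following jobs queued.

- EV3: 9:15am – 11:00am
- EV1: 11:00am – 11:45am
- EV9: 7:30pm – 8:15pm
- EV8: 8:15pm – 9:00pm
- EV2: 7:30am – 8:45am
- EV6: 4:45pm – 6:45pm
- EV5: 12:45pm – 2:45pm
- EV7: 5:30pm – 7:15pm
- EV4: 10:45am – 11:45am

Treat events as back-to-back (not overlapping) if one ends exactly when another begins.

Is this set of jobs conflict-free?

No

Check each pair: they overlap iff neither finishes before the other starts.
Sorted by start: EV2, EV3, EV4, EV1, EV5, EV6, EV7, EV9, EV8.
EV3 starts after EV2 ends — done with EV2.
EV4 starts before EV3 ends → EV3 and EV4 overlap.
That's a conflict, so the schedule is not conflict-free.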